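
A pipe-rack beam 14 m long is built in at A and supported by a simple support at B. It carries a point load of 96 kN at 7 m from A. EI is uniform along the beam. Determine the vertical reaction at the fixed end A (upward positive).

Release the roller at B. Primary structure: cantilever fixed at A.
Downward deflection at the released point B due to the loads:
  point load 96 at a = 7: Pa²(3L − a)/(6EI) = 27440/EI
Flexibility coefficient — unit upward force at B: δ_{BB} = L³/(3EI) = 914.7/EI.
The prop prevents deflection at B: R_B = δ_0/δ_{BB} = 27440/914.7 = 30 kN.
Vertical equilibrium: R_A = ΣP − R_B = 96 − 30 = 66 kN.

R_A = 66 kN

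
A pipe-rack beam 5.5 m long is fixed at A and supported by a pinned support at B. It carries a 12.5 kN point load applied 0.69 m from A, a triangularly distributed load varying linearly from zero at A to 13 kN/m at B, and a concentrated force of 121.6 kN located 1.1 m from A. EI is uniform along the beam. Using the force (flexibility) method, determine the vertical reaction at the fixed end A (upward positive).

Remove the prop at B; the released (primary) structure is a cantilever built in at A.
Free-end deflection of the primary structure under the applied loading (downward +):
  point load 12.5 at a = 0.69: Pa²(3L − a)/(6EI) = 15.68/EI
  triangular load, peak 13 at the free end: 11w₀L⁴/(120EI) = 1090/EI
  point load 121.6 at a = 1.1: Pa²(3L − a)/(6EI) = 377.6/EI
  δ_0 = 1484/EI
Tip deflection under a unit load at B: L³/(3EI) = 55.46/EI.
Compatibility at B: δ_0 − R_B·δ_{BB} = 0, so R_B = 1484/55.46 = 26.75 kN.
Vertical equilibrium: R_A = ΣP − R_B = 169.8 − 26.75 = 143.1 kN.

R_A = 143.1 kN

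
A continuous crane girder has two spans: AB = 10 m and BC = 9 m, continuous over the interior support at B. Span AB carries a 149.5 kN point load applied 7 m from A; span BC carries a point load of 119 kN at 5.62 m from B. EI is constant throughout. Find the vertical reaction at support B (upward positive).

Take M_B as the redundant. Released structure: two simple spans AB and BC with a hinge at B.
Rotations at B on the released spans (each span's end-slope, ×1/EI):
  span AB: point load 149.5 at a = 7: Pab(L + a)/(6LEI) = 889.5/EI
  span BC: point load 119 at a = 5.62: Pab(L + b)/(6LEI) = 518.2/EI
  relative rotation θ_0 = (889.5 + 518.2)/EI = 1408/EI
A unit hogging moment at B produces rotation L₁/(3EI) + L₂/(3EI) = 6.333/EI.
Compatibility: M_B·(L₁+L₂)/(3EI) = θ_0, giving M_B = 222.3 kN·m (hogging).
Span AB, ΣM about A with M_B applied at B: R_B^{AB}·10 = 1046 + 222.3, so R_B^{AB} = 126.9 kN and R_A = 149.5 − 126.9 = 22.62 kN.
Span BC, ΣM about C: R_B^{BC}·9 = 402.2 + 222.3, so R_B^{BC} = 69.39 kN and R_C = 119 − 69.39 = 49.61 kN.
R_B = 126.9 + 69.39 = 196.3 kN.

R_B = 196.3 kN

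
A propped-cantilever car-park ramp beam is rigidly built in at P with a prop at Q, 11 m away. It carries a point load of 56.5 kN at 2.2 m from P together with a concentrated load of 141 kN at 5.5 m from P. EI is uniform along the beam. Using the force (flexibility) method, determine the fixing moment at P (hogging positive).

M_P = 380.3 kN·m

Choose R_Q as the redundant. The primary structure is the cantilever fixed at P.
Deflection at Q on the released cantilever, summing each load's contribution:
  point load 56.5 at a = 2.2: Pa²(3L − a)/(6EI) = 1404/EI
  point load 141 at a = 5.5: Pa²(3L − a)/(6EI) = 19549/EI
  δ_0 = 20953/EI
Flexibility coefficient — unit upward force at Q: δ_{QQ} = L³/(3EI) = 443.7/EI.
Compatibility at Q: δ_0 − R_Q·δ_{QQ} = 0, so R_Q = 20953/443.7 = 47.23 kN.
Moment equilibrium about P: M_P = Σ(load moments about P) − R_Q·L = 899.8 − 47.23×11 = 380.3 kN·m.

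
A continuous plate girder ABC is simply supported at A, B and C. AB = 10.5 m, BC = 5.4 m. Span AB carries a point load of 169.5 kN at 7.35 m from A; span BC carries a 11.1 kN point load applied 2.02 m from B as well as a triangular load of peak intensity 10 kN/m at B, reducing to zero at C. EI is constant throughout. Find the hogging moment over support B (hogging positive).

M_B = 220.3 kN·m

Take M_B as the redundant. Released structure: two simple spans AB and BC with a hinge at B.
End slopes at the hinge B, treating each span as simply supported:
  span AB: point load 169.5 at a = 7.35: Pab(L + a)/(6LEI) = 1112/EI
  span BC: point load 11.1 at a = 2.02: Pab(L + b)/(6LEI) = 20.54/EI
  span BC: triangular load, peak 10: w₀L³/(45EI) = 34.99/EI
  relative rotation θ_0 = (1112 + 55.53)/EI = 1167/EI
A unit hogging moment at B produces rotation L₁/(3EI) + L₂/(3EI) = 5.3/EI.
Compatibility: M_B·(L₁+L₂)/(3EI) = θ_0, giving M_B = 220.3 kN·m (hogging).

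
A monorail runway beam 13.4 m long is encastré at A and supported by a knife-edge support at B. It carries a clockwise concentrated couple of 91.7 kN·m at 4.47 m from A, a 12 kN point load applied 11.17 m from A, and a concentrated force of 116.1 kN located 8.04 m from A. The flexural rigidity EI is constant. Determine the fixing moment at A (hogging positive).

M_A = 289.6 kN·m

Remove the prop at B; the released (primary) structure is a cantilever built in at A.
Free-end deflection of the primary structure under the applied loading (downward +):
  clockwise couple 91.7 at a = 4.47: M₀a(2L − a)/(2EI) = 4577/EI
  point load 12 at a = 11.17: Pa²(3L − a)/(6EI) = 7244/EI
  point load 116.1 at a = 8.04: Pa²(3L − a)/(6EI) = 40226/EI
  δ_0 = 52047/EI
Tip deflection under a unit load at B: L³/(3EI) = 802/EI.
Compatibility at B: δ_0 − R_B·δ_{BB} = 0, so R_B = 52047/802 = 64.89 kN.
Moment equilibrium about A: M_A = Σ(load moments about A) − R_B·L = 1159 − 64.89×13.4 = 289.6 kN·m.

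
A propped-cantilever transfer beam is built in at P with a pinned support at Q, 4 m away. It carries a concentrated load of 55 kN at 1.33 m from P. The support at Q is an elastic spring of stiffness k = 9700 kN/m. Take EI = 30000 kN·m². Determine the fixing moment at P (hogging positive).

M_P = 44.82 kN·m

Remove the prop at Q; the released (primary) structure is a cantilever built in at P.
Free-end deflection of the primary structure under the applied loading (downward +):
  point load 55 at a = 1.33: Pa²(3L − a)/(6EI) = 173/EI
Tip deflection under a unit load at Q: L³/(3EI) = 21.33/EI.
With EI = 30000 kN·m²: δ_0 = 0.005767 m and δ_{QQ} = 0.000711 m/kN.
Compatibility — the spring shortens by R_Q/k under the reaction it provides: δ_0 − R_Q·δ_{QQ} = R_Q/k. With 1/k = 0.000103 m/kN, R_Q = δ_0 / (δ_{QQ} + 1/k) = 0.005767 / (0.000711 + 0.000103) = 7.083 kN.
Moment equilibrium about P: M_P = Σ(load moments about P) − R_Q·L = 73.15 − 7.083×4 = 44.82 kN·m.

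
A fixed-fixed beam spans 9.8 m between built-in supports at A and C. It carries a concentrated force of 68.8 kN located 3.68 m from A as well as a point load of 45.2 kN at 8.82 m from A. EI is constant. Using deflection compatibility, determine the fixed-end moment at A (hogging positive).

Release both end moments; the primary structure is a simply-supported span AC with redundants M_A and M_C.
Simple-span end rotations at A and C under the given loads:
  at A: point load 68.8 at a = 3.68: Pab(L + b)/(6LEI) = 419.5/EI
  at C: point load 68.8 at a = 3.68: Pab(L + a)/(6LEI) = 355.2/EI
  at A: point load 45.2 at a = 8.82: Pab(L + b)/(6LEI) = 71.63/EI
  at C: point load 45.2 at a = 8.82: Pab(L + a)/(6LEI) = 123.7/EI
  θ_A0 = 491.1/EI,  θ_C0 = 478.9/EI
Flexibility coefficients: a unit moment at one end gives L/(3EI) there and L/(6EI) at the far end, so f₁₁ = f₂₂ = 3.267/EI and f₁₂ = f₂₁ = 1.633/EI.
Compatibility — zero rotation at each built-in end:
  3.267 M_A + 1.633 M_C = 491.1
  1.633 M_A + 3.267 M_C = 478.9
Solving the pair gives M_A = 102.7 kN·m and M_C = 95.25 kN·m (hogging).

M_A = 102.7 kN·m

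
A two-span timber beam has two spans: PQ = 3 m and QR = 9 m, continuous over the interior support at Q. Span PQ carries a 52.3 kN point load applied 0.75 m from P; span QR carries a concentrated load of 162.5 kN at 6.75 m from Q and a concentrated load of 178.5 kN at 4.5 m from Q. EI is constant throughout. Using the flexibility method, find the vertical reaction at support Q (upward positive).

R_Q = 302.5 kN

Release continuity at Q by inserting a hinge; the redundant is the internal moment M_Q. The primary structure is two simply-supported spans PQ and QR.
Discontinuity in slope at Q on the released structure — sum the simple-span end rotations:
  span PQ: point load 52.3 at a = 0.75: Pab(L + a)/(6LEI) = 18.39/EI
  span QR: point load 162.5 at a = 6.75: Pab(L + b)/(6LEI) = 514.2/EI
  span QR: point load 178.5 at a = 4.5: Pab(L + b)/(6LEI) = 903.7/EI
  relative rotation θ_0 = (18.39 + 1418)/EI = 1436/EI
A unit hogging moment at Q produces rotation L₁/(3EI) + L₂/(3EI) = 4/EI.
Compatibility: M_Q·(L₁+L₂)/(3EI) = θ_0, giving M_Q = 359.1 kN·m (hogging).
Span PQ, ΣM about P with M_Q applied at Q: R_Q^{PQ}·3 = 39.23 + 359.1, so R_Q^{PQ} = 132.8 kN and R_P = 52.3 − 132.8 = -80.46 kN.
Span QR, ΣM about R: R_Q^{QR}·9 = 1169 + 359.1, so R_Q^{QR} = 169.8 kN and R_R = 341 − 169.8 = 171.2 kN.
R_Q = 132.8 + 169.8 = 302.5 kN.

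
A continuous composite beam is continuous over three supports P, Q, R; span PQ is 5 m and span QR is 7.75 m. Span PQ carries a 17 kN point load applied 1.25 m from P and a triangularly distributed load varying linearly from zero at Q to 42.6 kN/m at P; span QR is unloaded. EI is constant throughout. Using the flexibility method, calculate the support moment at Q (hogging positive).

M_Q = 28.27 kN·m

Insert a hinge at Q; M_Q is the redundant, and each span becomes simply supported.
Rotations at Q on the released spans (each span's end-slope, ×1/EI):
  span PQ: point load 17 at a = 1.25: Pab(L + a)/(6LEI) = 16.6/EI
  span PQ: triangular load, peak 42.6: 7w₀L³/(360EI) = 103.5/EI
  relative rotation θ_0 = (120.1 + 0)/EI = 120.1/EI
A unit hogging moment at Q produces rotation L₁/(3EI) + L₂/(3EI) = 4.25/EI.
Slope continuity at Q: θ_0 = M_Q·4.25/EI, so M_Q = 120.1/4.25 = 28.27 kN·m (hogging).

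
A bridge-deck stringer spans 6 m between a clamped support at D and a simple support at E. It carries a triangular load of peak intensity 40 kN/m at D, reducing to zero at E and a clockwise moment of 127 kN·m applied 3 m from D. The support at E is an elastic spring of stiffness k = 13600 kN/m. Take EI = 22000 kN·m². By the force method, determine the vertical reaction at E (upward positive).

R_E = 46.76 kN

Remove the prop at E; the released (primary) structure is a cantilever built in at D.
Primary-structure tip deflection at E by superposition:
  triangular load, peak 40 at the fixed end: w₀L⁴/(30EI) = 1728/EI
  clockwise couple 127 at a = 3: M₀a(2L − a)/(2EI) = 1714/EI
  δ_0 = 3442/EI
Flexibility coefficient — unit upward force at E: δ_{EE} = L³/(3EI) = 72/EI.
With EI = 22000 kN·m²: δ_0 = 0.15648 m and δ_{EE} = 0.003273 m/kN.
Compatibility — the spring shortens by R_E/k under the reaction it provides: δ_0 − R_E·δ_{EE} = R_E/k. With 1/k = 0.000074 m/kN, R_E = δ_0 / (δ_{EE} + 1/k) = 0.15648 / (0.003273 + 0.000074) = 46.76 kN.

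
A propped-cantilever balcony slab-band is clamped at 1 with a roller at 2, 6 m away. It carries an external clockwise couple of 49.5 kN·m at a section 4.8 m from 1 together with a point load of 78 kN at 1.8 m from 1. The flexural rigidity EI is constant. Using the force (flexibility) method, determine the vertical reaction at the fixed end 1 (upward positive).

Remove the prop at 2; the released (primary) structure is a cantilever built in at 1.
Deflection at 2 on the released cantilever, summing each load's contribution:
  clockwise couple 49.5 at a = 4.8: M₀a(2L − a)/(2EI) = 855.4/EI
  point load 78 at a = 1.8: Pa²(3L − a)/(6EI) = 682.3/EI
  δ_0 = 1538/EI
Flexibility coefficient — unit upward force at 2: δ_{22} = L³/(3EI) = 72/EI.
The prop prevents deflection at 2: R_2 = δ_0/δ_{22} = 1538/72 = 21.36 kN.
Vertical equilibrium: R_1 = ΣP − R_2 = 78 − 21.36 = 56.64 kN.

R_1 = 56.64 kN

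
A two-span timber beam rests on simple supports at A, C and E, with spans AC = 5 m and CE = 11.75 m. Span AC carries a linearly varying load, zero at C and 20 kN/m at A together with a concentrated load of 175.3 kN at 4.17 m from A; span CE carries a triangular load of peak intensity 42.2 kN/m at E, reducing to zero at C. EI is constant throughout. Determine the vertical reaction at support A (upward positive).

Take M_C as the redundant. Released structure: two simple spans AC and CE with a hinge at C.
End slopes at the hinge C, treating each span as simply supported:
  span AC: triangular load, peak 20: 7w₀L³/(360EI) = 48.61/EI
  span AC: point load 175.3 at a = 4.17: Pab(L + a)/(6LEI) = 185.5/EI
  span CE: triangular load, peak 42.2: 7w₀L³/(360EI) = 1331/EI
  relative rotation θ_0 = (234.1 + 1331)/EI = 1565/EI
A unit hogging moment at C produces rotation L₁/(3EI) + L₂/(3EI) = 5.583/EI.
Slope continuity at C: θ_0 = M_C·5.583/EI, so M_C = 1565/5.583 = 280.3 kN·m (hogging).
Span AC, ΣM about A with M_C applied at C: R_C^{AC}·5 = 814.3 + 280.3, so R_C^{AC} = 218.9 kN and R_A = 225.3 − 218.9 = 6.366 kN.

R_A = 6.366 kN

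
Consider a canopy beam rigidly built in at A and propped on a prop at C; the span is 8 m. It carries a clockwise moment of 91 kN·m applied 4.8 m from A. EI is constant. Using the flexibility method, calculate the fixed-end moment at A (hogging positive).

Take the reaction at C as the redundant and release it; the primary structure is a cantilever fixed at A.
Free-end deflection of the primary structure under the applied loading (downward +):
  clockwise couple 91 at a = 4.8: M₀a(2L − a)/(2EI) = 2446/EI
Flexibility coefficient — unit upward force at C: δ_{CC} = L³/(3EI) = 170.7/EI.
Compatibility at C: δ_0 − R_C·δ_{CC} = 0, so R_C = 2446/170.7 = 14.33 kN.
Moment equilibrium about A: M_A = Σ(load moments about A) − R_C·L = 91 − 14.33×8 = -23.66 kN·m.

M_A = -23.66 kN·m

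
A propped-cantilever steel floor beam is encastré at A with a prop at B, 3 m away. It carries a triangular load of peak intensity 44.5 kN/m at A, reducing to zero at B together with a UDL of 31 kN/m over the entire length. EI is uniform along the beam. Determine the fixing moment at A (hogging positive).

Choose R_B as the redundant. The primary structure is the cantilever fixed at A.
Free-end deflection of the primary structure under the applied loading (downward +):
  triangular load, peak 44.5 at the fixed end: w₀L⁴/(30EI) = 120.2/EI
  UDL 31: wL⁴/(8EI) = 313.9/EI
  δ_0 = 434/EI
Flexibility coefficient — unit upward force at B: δ_{BB} = L³/(3EI) = 9/EI.
Compatibility at B: δ_0 − R_B·δ_{BB} = 0, so R_B = 434/9 = 48.23 kN.
Moment equilibrium about A: M_A = Σ(load moments about A) − R_B·L = 206.2 − 48.23×3 = 61.58 kN·m.

M_A = 61.58 kN·m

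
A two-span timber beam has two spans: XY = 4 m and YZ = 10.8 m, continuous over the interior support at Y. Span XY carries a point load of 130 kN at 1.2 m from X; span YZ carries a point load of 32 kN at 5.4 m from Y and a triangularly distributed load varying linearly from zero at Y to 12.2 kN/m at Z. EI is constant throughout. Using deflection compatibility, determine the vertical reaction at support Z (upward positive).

Insert a hinge at Y; M_Y is the redundant, and each span becomes simply supported.
End slopes at the hinge Y, treating each span as simply supported:
  span XY: point load 130 at a = 1.2: Pab(L + a)/(6LEI) = 94.64/EI
  span YZ: point load 32 at a = 5.4: Pab(L + b)/(6LEI) = 233.3/EI
  span YZ: triangular load, peak 12.2: 7w₀L³/(360EI) = 298.8/EI
  relative rotation θ_0 = (94.64 + 532.1)/EI = 626.8/EI
A unit hogging moment at Y produces rotation L₁/(3EI) + L₂/(3EI) = 4.933/EI.
Compatibility: M_Y·(L₁+L₂)/(3EI) = θ_0, giving M_Y = 127 kN·m (hogging).
Span YZ, ΣM about Z: R_Y^{YZ}·10.8 = 410 + 127, so R_Y^{YZ} = 49.72 kN and R_Z = 97.88 − 49.72 = 48.16 kN.

R_Z = 48.16 kN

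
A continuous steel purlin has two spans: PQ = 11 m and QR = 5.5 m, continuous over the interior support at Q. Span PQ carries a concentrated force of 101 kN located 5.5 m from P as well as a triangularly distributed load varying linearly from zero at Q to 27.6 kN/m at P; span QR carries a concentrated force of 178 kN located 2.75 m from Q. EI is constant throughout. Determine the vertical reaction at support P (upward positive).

R_P = 121.7 kN

Release continuity at Q by inserting a hinge; the redundant is the internal moment M_Q. The primary structure is two simply-supported spans PQ and QR.
Discontinuity in slope at Q on the released structure — sum the simple-span end rotations:
  span PQ: point load 101 at a = 5.5: Pab(L + a)/(6LEI) = 763.8/EI
  span PQ: triangular load, peak 27.6: 7w₀L³/(360EI) = 714.3/EI
  span QR: point load 178 at a = 2.75: Pab(L + b)/(6LEI) = 336.5/EI
  relative rotation θ_0 = (1478 + 336.5)/EI = 1815/EI
A unit hogging moment at Q produces rotation L₁/(3EI) + L₂/(3EI) = 5.5/EI.
Slope continuity at Q: θ_0 = M_Q·5.5/EI, so M_Q = 1815/5.5 = 329.9 kN·m (hogging).
Span PQ, ΣM about P with M_Q applied at Q: R_Q^{PQ}·11 = 1112 + 329.9, so R_Q^{PQ} = 131.1 kN and R_P = 252.8 − 131.1 = 121.7 kN.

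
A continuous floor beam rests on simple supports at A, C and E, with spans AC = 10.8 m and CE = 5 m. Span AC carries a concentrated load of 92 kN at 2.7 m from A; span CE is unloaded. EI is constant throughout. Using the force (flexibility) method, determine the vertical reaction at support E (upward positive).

Take M_C as the redundant. Released structure: two simple spans AC and CE with a hinge at C.
Discontinuity in slope at C on the released structure — sum the simple-span end rotations:
  span AC: point load 92 at a = 2.7: Pab(L + a)/(6LEI) = 419.2/EI
  relative rotation θ_0 = (419.2 + 0)/EI = 419.2/EI
A unit hogging moment at C produces rotation L₁/(3EI) + L₂/(3EI) = 5.267/EI.
Compatibility: M_C·(L₁+L₂)/(3EI) = θ_0, giving M_C = 79.59 kN·m (hogging).
Span CE, ΣM about E: R_C^{CE}·5 = 0 + 79.59, so R_C^{CE} = 15.92 kN and R_E = 0 − 15.92 = -15.92 kN.

R_E = -15.92 kN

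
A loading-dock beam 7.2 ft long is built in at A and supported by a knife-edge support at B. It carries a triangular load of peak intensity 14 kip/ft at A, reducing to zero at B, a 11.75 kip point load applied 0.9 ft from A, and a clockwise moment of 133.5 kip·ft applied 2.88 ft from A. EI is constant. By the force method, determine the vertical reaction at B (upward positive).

Remove the prop at B; the released (primary) structure is a cantilever built in at A.
Downward deflection at the released point B due to the loads:
  triangular load, peak 14 at the fixed end: w₀L⁴/(30EI) = 1254/EI
  point load 11.75 at a = 0.9: Pa²(3L − a)/(6EI) = 32.84/EI
  clockwise couple 133.5 at a = 2.88: M₀a(2L − a)/(2EI) = 2215/EI
  δ_0 = 3502/EI
Flexibility coefficient — unit upward force at B: δ_{BB} = L³/(3EI) = 124.4/EI.
The prop prevents deflection at B: R_B = δ_0/δ_{BB} = 3502/124.4 = 28.14 kip.

R_B = 28.14 kip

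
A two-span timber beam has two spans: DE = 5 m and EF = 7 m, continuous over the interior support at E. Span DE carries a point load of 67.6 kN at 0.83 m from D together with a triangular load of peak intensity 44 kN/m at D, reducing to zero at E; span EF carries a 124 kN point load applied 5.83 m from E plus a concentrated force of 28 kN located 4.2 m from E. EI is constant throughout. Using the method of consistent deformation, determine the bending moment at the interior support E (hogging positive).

M_E = 98.44 kN·m

Take M_E as the redundant. Released structure: two simple spans DE and EF with a hinge at E.
End slopes at the hinge E, treating each span as simply supported:
  span DE: point load 67.6 at a = 0.83: Pab(L + a)/(6LEI) = 45.47/EI
  span DE: triangular load, peak 44: 7w₀L³/(360EI) = 106.9/EI
  span EF: point load 124 at a = 5.83: Pab(L + b)/(6LEI) = 164.5/EI
  span EF: point load 28 at a = 4.2: Pab(L + b)/(6LEI) = 76.83/EI
  relative rotation θ_0 = (152.4 + 241.4)/EI = 393.8/EI
A unit hogging moment at E produces rotation L₁/(3EI) + L₂/(3EI) = 4/EI.
Slope continuity at E: θ_0 = M_E·4/EI, so M_E = 393.8/4 = 98.44 kN·m (hogging).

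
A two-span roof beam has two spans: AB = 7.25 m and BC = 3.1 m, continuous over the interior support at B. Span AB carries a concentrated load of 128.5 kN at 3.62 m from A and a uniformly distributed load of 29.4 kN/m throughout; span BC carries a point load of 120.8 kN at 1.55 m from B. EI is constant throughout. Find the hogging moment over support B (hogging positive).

Release continuity at B by inserting a hinge; the redundant is the internal moment M_B. The primary structure is two simply-supported spans AB and BC.
End slopes at the hinge B, treating each span as simply supported:
  span AB: point load 128.5 at a = 3.62: Pab(L + a)/(6LEI) = 421.9/EI
  span AB: UDL 29.4: wL³/(24EI) = 466.8/EI
  span BC: point load 120.8 at a = 1.55: Pab(L + b)/(6LEI) = 72.56/EI
  relative rotation θ_0 = (888.8 + 72.56)/EI = 961.3/EI
A unit hogging moment at B produces rotation L₁/(3EI) + L₂/(3EI) = 3.45/EI.
Slope continuity at B: θ_0 = M_B·3.45/EI, so M_B = 961.3/3.45 = 278.6 kN·m (hogging).

M_B = 278.6 kN·m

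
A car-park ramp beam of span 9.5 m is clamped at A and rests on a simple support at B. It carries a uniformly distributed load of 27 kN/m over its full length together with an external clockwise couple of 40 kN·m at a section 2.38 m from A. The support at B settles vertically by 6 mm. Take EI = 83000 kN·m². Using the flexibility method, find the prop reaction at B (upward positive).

R_B = 97.21 kN

Release the roller at B. Primary structure: cantilever fixed at A.
Deflection at B on the released cantilever, summing each load's contribution:
  UDL 27: wL⁴/(8EI) = 27490/EI
  clockwise couple 40 at a = 2.38: M₀a(2L − a)/(2EI) = 791.1/EI
  δ_0 = 28281/EI
Flexibility coefficient — unit upward force at B: δ_{BB} = L³/(3EI) = 285.8/EI.
With EI = 83000 kN·m²: δ_0 = 0.34073 m and δ_{BB} = 0.003443 m/kN.
Compatibility — the beam at B must follow the support down by 0.006 m: δ_0 − R_B·δ_{BB} = 0.006, so R_B = (0.34073 − 0.006)/0.003443 = 97.21 kN.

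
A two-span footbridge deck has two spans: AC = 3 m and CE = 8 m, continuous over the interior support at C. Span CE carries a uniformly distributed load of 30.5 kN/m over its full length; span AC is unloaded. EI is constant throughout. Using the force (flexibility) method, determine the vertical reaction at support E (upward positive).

R_E = 99.82 kN

Take M_C as the redundant. Released structure: two simple spans AC and CE with a hinge at C.
End slopes at the hinge C, treating each span as simply supported:
  span CE: UDL 30.5: wL³/(24EI) = 650.7/EI
  relative rotation θ_0 = (0 + 650.7)/EI = 650.7/EI
A unit hogging moment at C produces rotation L₁/(3EI) + L₂/(3EI) = 3.667/EI.
Compatibility: M_C·(L₁+L₂)/(3EI) = θ_0, giving M_C = 177.5 kN·m (hogging).
Span CE, ΣM about E: R_C^{CE}·8 = 976 + 177.5, so R_C^{CE} = 144.2 kN and R_E = 244 − 144.2 = 99.82 kN.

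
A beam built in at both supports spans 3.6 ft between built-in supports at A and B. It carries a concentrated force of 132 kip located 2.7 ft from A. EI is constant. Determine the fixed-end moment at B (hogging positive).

Release both end moments; the primary structure is a simply-supported span AB with redundants M_A and M_B.
Simple-span end rotations at A and B under the given loads:
  at A: point load 132 at a = 2.7: Pab(L + b)/(6LEI) = 66.83/EI
  at B: point load 132 at a = 2.7: Pab(L + a)/(6LEI) = 93.56/EI
  θ_A0 = 66.83/EI,  θ_B0 = 93.56/EI
Flexibility coefficients: a unit moment at one end gives L/(3EI) there and L/(6EI) at the far end, so f₁₁ = f₂₂ = 1.2/EI and f₁₂ = f₂₁ = 0.6/EI.
Compatibility — zero rotation at each built-in end:
  1.2 M_A + 0.6 M_B = 66.83
  0.6 M_A + 1.2 M_B = 93.56
Solving the pair gives M_A = 22.27 kip·ft and M_B = 66.83 kip·ft (hogging).

M_B = 66.83 kip·ft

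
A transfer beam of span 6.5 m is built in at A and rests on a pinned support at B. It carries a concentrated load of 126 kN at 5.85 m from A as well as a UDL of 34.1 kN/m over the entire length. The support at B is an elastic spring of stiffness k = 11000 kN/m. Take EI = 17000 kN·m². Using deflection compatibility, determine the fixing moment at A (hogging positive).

Take the reaction at B as the redundant and release it; the primary structure is a cantilever fixed at A.
Primary-structure tip deflection at B by superposition:
  point load 126 at a = 5.85: Pa²(3L − a)/(6EI) = 9810/EI
  UDL 34.1: wL⁴/(8EI) = 7609/EI
  δ_0 = 17419/EI
Flexibility coefficient — unit upward force at B: δ_{BB} = L³/(3EI) = 91.54/EI.
With EI = 17000 kN·m²: δ_0 = 1.0246 m and δ_{BB} = 0.005385 m/kN.
Compatibility — the spring shortens by R_B/k under the reaction it provides: δ_0 − R_B·δ_{BB} = R_B/k. With 1/k = 0.000091 m/kN, R_B = δ_0 / (δ_{BB} + 1/k) = 1.0246 / (0.005385 + 0.000091) = 187.1 kN.
Moment equilibrium about A: M_A = Σ(load moments about A) − R_B·L = 1457 − 187.1×6.5 = 241.2 kN·m.

M_A = 241.2 kN·m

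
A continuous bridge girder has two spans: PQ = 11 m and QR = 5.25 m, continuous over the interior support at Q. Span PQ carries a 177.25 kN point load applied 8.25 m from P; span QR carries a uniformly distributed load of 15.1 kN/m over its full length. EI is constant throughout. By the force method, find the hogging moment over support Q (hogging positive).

M_Q = 233.3 kN·m

Take M_Q as the redundant. Released structure: two simple spans PQ and QR with a hinge at Q.
End slopes at the hinge Q, treating each span as simply supported:
  span PQ: point load 177.25 at a = 8.25: Pab(L + a)/(6LEI) = 1173/EI
  span QR: UDL 15.1: wL³/(24EI) = 91.04/EI
  relative rotation θ_0 = (1173 + 91.04)/EI = 1264/EI
A unit hogging moment at Q produces rotation L₁/(3EI) + L₂/(3EI) = 5.417/EI.
Slope continuity at Q: θ_0 = M_Q·5.417/EI, so M_Q = 1264/5.417 = 233.3 kN·m (hogging).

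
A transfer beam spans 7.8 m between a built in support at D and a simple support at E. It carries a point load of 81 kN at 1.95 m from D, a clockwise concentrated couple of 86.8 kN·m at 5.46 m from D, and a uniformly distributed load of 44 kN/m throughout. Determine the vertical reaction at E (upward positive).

R_E = 150.9 kN

Remove the prop at E; the released (primary) structure is a cantilever built in at D.
Downward deflection at the released point E due to the loads:
  point load 81 at a = 1.95: Pa²(3L − a)/(6EI) = 1101/EI
  clockwise couple 86.8 at a = 5.46: M₀a(2L − a)/(2EI) = 2403/EI
  UDL 44: wL⁴/(8EI) = 20358/EI
  δ_0 = 23862/EI
Flexibility coefficient — unit upward force at E: δ_{EE} = L³/(3EI) = 158.2/EI.
The prop prevents deflection at E: R_E = δ_0/δ_{EE} = 23862/158.2 = 150.9 kN.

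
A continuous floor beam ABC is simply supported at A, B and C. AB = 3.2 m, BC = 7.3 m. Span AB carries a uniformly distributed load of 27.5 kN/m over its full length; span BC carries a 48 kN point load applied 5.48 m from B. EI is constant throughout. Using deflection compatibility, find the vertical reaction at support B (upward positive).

Insert a hinge at B; M_B is the redundant, and each span becomes simply supported.
Rotations at B on the released spans (each span's end-slope, ×1/EI):
  span AB: UDL 27.5: wL³/(24EI) = 37.55/EI
  span BC: point load 48 at a = 5.48: Pab(L + b)/(6LEI) = 99.68/EI
  relative rotation θ_0 = (37.55 + 99.68)/EI = 137.2/EI
A unit hogging moment at B produces rotation L₁/(3EI) + L₂/(3EI) = 3.5/EI.
Compatibility: M_B·(L₁+L₂)/(3EI) = θ_0, giving M_B = 39.21 kN·m (hogging).
Span AB, ΣM about A with M_B applied at B: R_B^{AB}·3.2 = 140.8 + 39.21, so R_B^{AB} = 56.25 kN and R_A = 88 − 56.25 = 31.75 kN.
Span BC, ΣM about C: R_B^{BC}·7.3 = 87.36 + 39.21, so R_B^{BC} = 17.34 kN and R_C = 48 − 17.34 = 30.66 kN.
R_B = 56.25 + 17.34 = 73.59 kN.

R_B = 73.59 kN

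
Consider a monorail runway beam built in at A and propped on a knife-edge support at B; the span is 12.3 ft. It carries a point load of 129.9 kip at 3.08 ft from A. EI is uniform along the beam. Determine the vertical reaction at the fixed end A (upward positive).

R_A = 118.7 kip

Choose R_B as the redundant. The primary structure is the cantilever fixed at A.
Downward deflection at the released point B due to the loads:
  point load 129.9 at a = 3.08: Pa²(3L − a)/(6EI) = 6946/EI
Tip deflection under a unit load at B: L³/(3EI) = 620.3/EI.
The prop prevents deflection at B: R_B = δ_0/δ_{BB} = 6946/620.3 = 11.2 kip.
Vertical equilibrium: R_A = ΣP − R_B = 129.9 − 11.2 = 118.7 kip.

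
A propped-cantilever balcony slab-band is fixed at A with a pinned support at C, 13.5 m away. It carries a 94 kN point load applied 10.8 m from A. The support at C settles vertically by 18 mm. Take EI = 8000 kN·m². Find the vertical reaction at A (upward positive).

Take the reaction at C as the redundant and release it; the primary structure is a cantilever fixed at A.
Deflection at C on the released cantilever, summing each load's contribution:
  point load 94 at a = 10.8: Pa²(3L − a)/(6EI) = 54273/EI
Tip deflection under a unit load at C: L³/(3EI) = 820.1/EI.
With EI = 8000 kN·m²: δ_0 = 6.7841 m and δ_{CC} = 0.10252 m/kN.
Compatibility — the beam at C must follow the support down by 0.018 m: δ_0 − R_C·δ_{CC} = 0.018, so R_C = (6.7841 − 0.018)/0.10252 = 66 kN.
Vertical equilibrium: R_A = ΣP − R_C = 94 − 66 = 28 kN.

R_A = 28 kN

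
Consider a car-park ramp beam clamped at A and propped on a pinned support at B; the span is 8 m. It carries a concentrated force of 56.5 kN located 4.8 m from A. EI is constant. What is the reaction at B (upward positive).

R_B = 24.41 kN

Remove the prop at B; the released (primary) structure is a cantilever built in at A.
Free-end deflection of the primary structure under the applied loading (downward +):
  point load 56.5 at a = 4.8: Pa²(3L − a)/(6EI) = 4166/EI
Tip deflection under a unit load at B: L³/(3EI) = 170.7/EI.
Compatibility at B: δ_0 − R_B·δ_{BB} = 0, so R_B = 4166/170.7 = 24.41 kN.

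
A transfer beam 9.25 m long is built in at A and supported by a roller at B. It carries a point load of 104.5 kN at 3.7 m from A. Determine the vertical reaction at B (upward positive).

R_B = 21.74 kN

Take the reaction at B as the redundant and release it; the primary structure is a cantilever fixed at A.
Deflection at B on the released cantilever, summing each load's contribution:
  point load 104.5 at a = 3.7: Pa²(3L − a)/(6EI) = 5734/EI
Tip deflection under a unit load at B: L³/(3EI) = 263.8/EI.
The prop prevents deflection at B: R_B = δ_0/δ_{BB} = 5734/263.8 = 21.74 kN.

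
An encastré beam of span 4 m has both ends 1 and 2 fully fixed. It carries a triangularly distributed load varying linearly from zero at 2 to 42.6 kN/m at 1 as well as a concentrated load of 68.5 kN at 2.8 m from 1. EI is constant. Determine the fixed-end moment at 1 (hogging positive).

Take the two fixed-end moments M_1, M_2 as redundants; the released structure is the simple span 12.
End rotations of the released simple span under the applied load (×1/EI):
  at 1: triangular load, peak 42.6: w₀L³/(45EI) = 60.59/EI
  at 2: triangular load, peak 42.6: 7w₀L³/(360EI) = 53.01/EI
  at 1: point load 68.5 at a = 2.8: Pab(L + b)/(6LEI) = 49.87/EI
  at 2: point load 68.5 at a = 2.8: Pab(L + a)/(6LEI) = 65.21/EI
  θ_10 = 110.5/EI,  θ_20 = 118.2/EI
Flexibility coefficients: a unit moment at one end gives L/(3EI) there and L/(6EI) at the far end, so f₁₁ = f₂₂ = 1.333/EI and f₁₂ = f₂₁ = 0.6667/EI.
Compatibility — zero rotation at each built-in end:
  1.333 M_1 + 0.6667 M_2 = 110.5
  0.6667 M_1 + 1.333 M_2 = 118.2
Solving the pair gives M_1 = 51.34 kN·m and M_2 = 63 kN·m (hogging).

M_1 = 51.34 kN·m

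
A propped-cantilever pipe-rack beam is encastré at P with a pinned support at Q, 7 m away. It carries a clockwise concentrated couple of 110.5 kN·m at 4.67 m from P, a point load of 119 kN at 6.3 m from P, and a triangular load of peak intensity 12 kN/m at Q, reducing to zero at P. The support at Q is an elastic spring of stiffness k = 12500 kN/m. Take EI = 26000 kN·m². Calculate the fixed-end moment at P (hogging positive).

M_P = 56.83 kN·m

Release the roller at Q. Primary structure: cantilever fixed at P.
Free-end deflection of the primary structure under the applied loading (downward +):
  clockwise couple 110.5 at a = 4.67: M₀a(2L − a)/(2EI) = 2407/EI
  point load 119 at a = 6.3: Pa²(3L − a)/(6EI) = 11572/EI
  triangular load, peak 12 at the free end: 11w₀L⁴/(120EI) = 2641/EI
  δ_0 = 16620/EI
Flexibility coefficient — unit upward force at Q: δ_{QQ} = L³/(3EI) = 114.3/EI.
With EI = 26000 kN·m²: δ_0 = 0.63923 m and δ_{QQ} = 0.004397 m/kN.
Compatibility — the spring shortens by R_Q/k under the reaction it provides: δ_0 − R_Q·δ_{QQ} = R_Q/k. With 1/k = 0.00008 m/kN, R_Q = δ_0 / (δ_{QQ} + 1/k) = 0.63923 / (0.004397 + 0.00008) = 142.8 kN.
Moment equilibrium about P: M_P = Σ(load moments about P) − R_Q·L = 1056 − 142.8×7 = 56.83 kN·m.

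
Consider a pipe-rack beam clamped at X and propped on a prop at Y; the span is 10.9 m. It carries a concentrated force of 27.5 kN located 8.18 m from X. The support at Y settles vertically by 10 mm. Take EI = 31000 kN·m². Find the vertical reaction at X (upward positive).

R_X = 10.8 kN

Release the roller at Y. Primary structure: cantilever fixed at X.
Primary-structure tip deflection at Y by superposition:
  point load 27.5 at a = 8.18: Pa²(3L − a)/(6EI) = 7520/EI
Tip deflection under a unit load at Y: L³/(3EI) = 431.7/EI.
With EI = 31000 kN·m²: δ_0 = 0.24258 m and δ_{YY} = 0.013925 m/kN.
Compatibility — the beam at Y must follow the support down by 0.01 m: δ_0 − R_Y·δ_{YY} = 0.01, so R_Y = (0.24258 − 0.01)/0.013925 = 16.7 kN.
Vertical equilibrium: R_X = ΣP − R_Y = 27.5 − 16.7 = 10.8 kN.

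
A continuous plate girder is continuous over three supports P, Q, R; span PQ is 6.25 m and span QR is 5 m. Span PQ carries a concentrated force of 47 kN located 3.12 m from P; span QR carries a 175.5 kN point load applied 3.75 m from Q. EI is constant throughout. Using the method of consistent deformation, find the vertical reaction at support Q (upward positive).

Release continuity at Q by inserting a hinge; the redundant is the internal moment M_Q. The primary structure is two simply-supported spans PQ and QR.
End slopes at the hinge Q, treating each span as simply supported:
  span PQ: point load 47 at a = 3.12: Pab(L + a)/(6LEI) = 114.7/EI
  span QR: point load 175.5 at a = 3.75: Pab(L + b)/(6LEI) = 171.4/EI
  relative rotation θ_0 = (114.7 + 171.4)/EI = 286.1/EI
A unit hogging moment at Q produces rotation L₁/(3EI) + L₂/(3EI) = 3.75/EI.
Compatibility: M_Q·(L₁+L₂)/(3EI) = θ_0, giving M_Q = 76.29 kN·m (hogging).
Span PQ, ΣM about P with M_Q applied at Q: R_Q^{PQ}·6.25 = 146.6 + 76.29, so R_Q^{PQ} = 35.67 kN and R_P = 47 − 35.67 = 11.33 kN.
Span QR, ΣM about R: R_Q^{QR}·5 = 219.4 + 76.29, so R_Q^{QR} = 59.13 kN and R_R = 175.5 − 59.13 = 116.4 kN.
R_Q = 35.67 + 59.13 = 94.8 kN.

R_Q = 94.8 kN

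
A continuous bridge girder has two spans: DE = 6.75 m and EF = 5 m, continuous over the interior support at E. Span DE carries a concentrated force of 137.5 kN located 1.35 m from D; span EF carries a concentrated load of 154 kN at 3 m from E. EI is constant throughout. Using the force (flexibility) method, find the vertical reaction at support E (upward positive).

R_E = 126.1 kN

Insert a hinge at E; M_E is the redundant, and each span becomes simply supported.
Discontinuity in slope at E on the released structure — sum the simple-span end rotations:
  span DE: point load 137.5 at a = 1.35: Pab(L + a)/(6LEI) = 200.5/EI
  span EF: point load 154 at a = 3: Pab(L + b)/(6LEI) = 215.6/EI
  relative rotation θ_0 = (200.5 + 215.6)/EI = 416.1/EI
A unit hogging moment at E produces rotation L₁/(3EI) + L₂/(3EI) = 3.917/EI.
Slope continuity at E: θ_0 = M_E·3.917/EI, so M_E = 416.1/3.917 = 106.2 kN·m (hogging).
Span DE, ΣM about D with M_E applied at E: R_E^{DE}·6.75 = 185.6 + 106.2, so R_E^{DE} = 43.24 kN and R_D = 137.5 − 43.24 = 94.26 kN.
Span EF, ΣM about F: R_E^{EF}·5 = 308 + 106.2, so R_E^{EF} = 82.85 kN and R_F = 154 − 82.85 = 71.15 kN.
R_E = 43.24 + 82.85 = 126.1 kN.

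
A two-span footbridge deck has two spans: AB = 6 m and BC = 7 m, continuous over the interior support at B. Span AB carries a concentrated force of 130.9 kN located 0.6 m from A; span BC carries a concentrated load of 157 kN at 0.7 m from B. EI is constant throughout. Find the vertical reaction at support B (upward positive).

Insert a hinge at B; M_B is the redundant, and each span becomes simply supported.
Rotations at B on the released spans (each span's end-slope, ×1/EI):
  span AB: point load 130.9 at a = 0.6: Pab(L + a)/(6LEI) = 77.75/EI
  span BC: point load 157 at a = 0.7: Pab(L + b)/(6LEI) = 219.3/EI
  relative rotation θ_0 = (77.75 + 219.3)/EI = 297/EI
A unit hogging moment at B produces rotation L₁/(3EI) + L₂/(3EI) = 4.333/EI.
Slope continuity at B: θ_0 = M_B·4.333/EI, so M_B = 297/4.333 = 68.54 kN·m (hogging).
Span AB, ΣM about A with M_B applied at B: R_B^{AB}·6 = 78.54 + 68.54, so R_B^{AB} = 24.51 kN and R_A = 130.9 − 24.51 = 106.4 kN.
Span BC, ΣM about C: R_B^{BC}·7 = 989.1 + 68.54, so R_B^{BC} = 151.1 kN and R_C = 157 − 151.1 = 5.909 kN.
R_B = 24.51 + 151.1 = 175.6 kN.

R_B = 175.6 kN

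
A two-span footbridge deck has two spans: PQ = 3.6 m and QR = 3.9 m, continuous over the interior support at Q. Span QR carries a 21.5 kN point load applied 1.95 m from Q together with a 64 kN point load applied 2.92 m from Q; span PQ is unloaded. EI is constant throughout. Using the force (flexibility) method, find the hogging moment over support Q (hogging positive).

M_Q = 23.45 kN·m

Insert a hinge at Q; M_Q is the redundant, and each span becomes simply supported.
End slopes at the hinge Q, treating each span as simply supported:
  span QR: point load 21.5 at a = 1.95: Pab(L + b)/(6LEI) = 20.44/EI
  span QR: point load 64 at a = 2.92: Pab(L + b)/(6LEI) = 38.19/EI
  relative rotation θ_0 = (0 + 58.63)/EI = 58.63/EI
A unit hogging moment at Q produces rotation L₁/(3EI) + L₂/(3EI) = 2.5/EI.
Slope continuity at Q: θ_0 = M_Q·2.5/EI, so M_Q = 58.63/2.5 = 23.45 kN·m (hogging).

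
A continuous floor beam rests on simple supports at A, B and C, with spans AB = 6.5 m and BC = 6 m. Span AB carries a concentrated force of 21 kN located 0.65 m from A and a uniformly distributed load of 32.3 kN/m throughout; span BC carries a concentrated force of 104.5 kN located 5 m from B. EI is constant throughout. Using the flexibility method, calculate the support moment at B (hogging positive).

Take M_B as the redundant. Released structure: two simple spans AB and BC with a hinge at B.
End slopes at the hinge B, treating each span as simply supported:
  span AB: point load 21 at a = 0.65: Pab(L + a)/(6LEI) = 14.64/EI
  span AB: UDL 32.3: wL³/(24EI) = 369.6/EI
  span BC: point load 104.5 at a = 5: Pab(L + b)/(6LEI) = 101.6/EI
  relative rotation θ_0 = (384.2 + 101.6)/EI = 485.8/EI
A unit hogging moment at B produces rotation L₁/(3EI) + L₂/(3EI) = 4.167/EI.
Compatibility: M_B·(L₁+L₂)/(3EI) = θ_0, giving M_B = 116.6 kN·m (hogging).

M_B = 116.6 kN·m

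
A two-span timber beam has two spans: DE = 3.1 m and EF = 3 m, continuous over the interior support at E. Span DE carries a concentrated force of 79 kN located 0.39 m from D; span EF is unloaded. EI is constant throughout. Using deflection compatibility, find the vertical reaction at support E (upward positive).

R_E = 14.99 kN

Release continuity at E by inserting a hinge; the redundant is the internal moment M_E. The primary structure is two simply-supported spans DE and EF.
End slopes at the hinge E, treating each span as simply supported:
  span DE: point load 79 at a = 0.39: Pab(L + a)/(6LEI) = 15.67/EI
  relative rotation θ_0 = (15.67 + 0)/EI = 15.67/EI
A unit hogging moment at E produces rotation L₁/(3EI) + L₂/(3EI) = 2.033/EI.
Compatibility: M_E·(L₁+L₂)/(3EI) = θ_0, giving M_E = 7.705 kN·m (hogging).
Span DE, ΣM about D with M_E applied at E: R_E^{DE}·3.1 = 30.81 + 7.705, so R_E^{DE} = 12.42 kN and R_D = 79 − 12.42 = 66.58 kN.
Span EF, ΣM about F: R_E^{EF}·3 = 0 + 7.705, so R_E^{EF} = 2.568 kN and R_F = 0 − 2.568 = -2.568 kN.
R_E = 12.42 + 2.568 = 14.99 kN.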